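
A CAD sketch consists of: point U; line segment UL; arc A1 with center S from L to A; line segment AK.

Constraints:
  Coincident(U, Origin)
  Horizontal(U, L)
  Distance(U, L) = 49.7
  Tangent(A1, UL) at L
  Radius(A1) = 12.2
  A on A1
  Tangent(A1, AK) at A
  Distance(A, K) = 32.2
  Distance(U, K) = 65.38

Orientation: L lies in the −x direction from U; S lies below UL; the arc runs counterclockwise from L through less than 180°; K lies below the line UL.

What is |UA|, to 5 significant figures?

63.119

U is at the origin; UL is horizontal with |UL| = 49.7 and L on the −x side, so L = (-49.700, 0.0000). Tangency of A1 to UL means the radius SL is perpendicular to UL, so S = L + (0, -12.2) = (-49.700, -12.200). Since SA ⟂ AK (tangency), |SK| = √(12.2² + 32.2²) = 34.434 regardless of where A sits on A1. So K lies on both circle(U, 65.38) and circle(S, 34.434); the below-UL intersection is K = (-46.023, -46.437). A is the foot of the tangent from K: A = (-60.582, -17.716).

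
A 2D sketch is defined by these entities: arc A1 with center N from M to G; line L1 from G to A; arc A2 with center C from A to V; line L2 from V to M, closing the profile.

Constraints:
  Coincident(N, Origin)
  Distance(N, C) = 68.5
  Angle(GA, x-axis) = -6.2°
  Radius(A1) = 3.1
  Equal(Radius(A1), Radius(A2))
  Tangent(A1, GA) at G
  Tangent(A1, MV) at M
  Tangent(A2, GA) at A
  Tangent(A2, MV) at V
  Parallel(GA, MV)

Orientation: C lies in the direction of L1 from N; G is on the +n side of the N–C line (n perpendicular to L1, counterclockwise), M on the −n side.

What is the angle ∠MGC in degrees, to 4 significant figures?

87.41°

N is at the origin and C lies 68.5 along u from N, so C = 68.5·u = (68.10, -7.398). Tangency of A1 to both parallel lines with radius 3.1 puts G and M at N ± 3.1·n: G = (0.3348, 3.082), M = (-0.3348, -3.082). Then cos ∠MGC = GM·GC / (|GM||GC|), giving 87.41°.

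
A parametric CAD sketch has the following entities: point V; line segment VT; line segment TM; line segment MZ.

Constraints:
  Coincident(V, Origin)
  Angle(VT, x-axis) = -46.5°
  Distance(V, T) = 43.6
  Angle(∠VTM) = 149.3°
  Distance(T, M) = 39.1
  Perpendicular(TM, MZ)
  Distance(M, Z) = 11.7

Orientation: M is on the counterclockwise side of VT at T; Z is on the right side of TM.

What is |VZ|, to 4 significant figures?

83.78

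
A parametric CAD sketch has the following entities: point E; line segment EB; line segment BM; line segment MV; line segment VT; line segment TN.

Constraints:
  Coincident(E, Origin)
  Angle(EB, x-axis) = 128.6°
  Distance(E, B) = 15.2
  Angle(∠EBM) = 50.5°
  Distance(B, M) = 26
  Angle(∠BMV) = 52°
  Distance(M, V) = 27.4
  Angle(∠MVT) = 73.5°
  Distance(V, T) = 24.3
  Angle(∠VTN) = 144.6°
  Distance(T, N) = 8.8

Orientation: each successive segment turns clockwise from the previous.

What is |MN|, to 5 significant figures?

31.774

E is at the origin; EB runs at 128.6° with length 15.2, so B = (-9.4830, 11.879). ∠EBM = 50.5° gives BM at -0.90000° from the x-axis; with |BM| = 26.0, M = (16.514, 11.471). ∠BMV = 52.0° gives MV at -128.90° from the x-axis; with |MV| = 27.4, V = (-0.69237, -9.8531). ∠MVT = 73.5° gives VT at 124.60° from the x-axis; with |VT| = 24.3, T = (-14.491, 10.149). ∠VTN = 144.6° gives TN at 89.200° from the x-axis; with |TN| = 8.8, N = (-14.368, 18.948). Then |MN| = |N − M| = 31.774.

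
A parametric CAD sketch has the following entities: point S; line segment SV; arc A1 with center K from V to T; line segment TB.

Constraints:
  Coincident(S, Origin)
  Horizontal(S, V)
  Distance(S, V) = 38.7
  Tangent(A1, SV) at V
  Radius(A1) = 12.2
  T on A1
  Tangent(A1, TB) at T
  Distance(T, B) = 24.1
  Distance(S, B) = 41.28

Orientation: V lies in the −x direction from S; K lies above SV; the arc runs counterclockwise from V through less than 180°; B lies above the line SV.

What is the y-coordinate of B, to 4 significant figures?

34.23

Checks: ∠(KV, VS) = 90.00° ✓; |KT| = 12.20 ✓; ∠(KT, TB) = 90.00° ✓; |TB| = 24.10 ✓; |SB| = 41.28 ✓.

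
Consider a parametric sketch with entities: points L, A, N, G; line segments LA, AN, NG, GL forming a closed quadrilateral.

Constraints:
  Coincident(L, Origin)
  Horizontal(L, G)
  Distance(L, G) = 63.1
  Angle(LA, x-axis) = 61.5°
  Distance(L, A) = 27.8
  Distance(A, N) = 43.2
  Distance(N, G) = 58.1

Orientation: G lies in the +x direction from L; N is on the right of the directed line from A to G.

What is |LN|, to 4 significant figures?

20.11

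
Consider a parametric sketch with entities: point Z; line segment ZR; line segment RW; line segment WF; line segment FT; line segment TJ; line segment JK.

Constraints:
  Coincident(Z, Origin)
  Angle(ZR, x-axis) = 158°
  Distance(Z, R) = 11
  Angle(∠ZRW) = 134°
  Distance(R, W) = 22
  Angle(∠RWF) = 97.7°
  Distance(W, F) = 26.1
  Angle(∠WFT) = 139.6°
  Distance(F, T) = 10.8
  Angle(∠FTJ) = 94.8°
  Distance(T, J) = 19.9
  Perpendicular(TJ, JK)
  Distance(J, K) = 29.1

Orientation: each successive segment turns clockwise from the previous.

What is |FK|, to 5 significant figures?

27.732

Z is at the origin; ZR runs at 158.0° with length 11.0, so R = (-10.199, 4.1207). ∠ZRW = 134.0° gives RW at 112.00° from the x-axis; with |RW| = 22.0, W = (-18.440, 24.519). ∠RWF = 97.7° gives WF at 29.700° from the x-axis; with |WF| = 26.1, F = (4.2309, 37.450). ∠WFT = 139.6° gives FT at -10.700° from the x-axis; with |FT| = 10.8, T = (14.843, 35.445). ∠FTJ = 94.8° gives TJ at -95.900° from the x-axis; with |TJ| = 19.9, J = (12.798, 15.650). TJ is perpendicular to JK, so JK runs at 174.10°; with |JK| = 29.1, K = (-16.148, 18.642). Then |FK| = |K − F| = 27.732.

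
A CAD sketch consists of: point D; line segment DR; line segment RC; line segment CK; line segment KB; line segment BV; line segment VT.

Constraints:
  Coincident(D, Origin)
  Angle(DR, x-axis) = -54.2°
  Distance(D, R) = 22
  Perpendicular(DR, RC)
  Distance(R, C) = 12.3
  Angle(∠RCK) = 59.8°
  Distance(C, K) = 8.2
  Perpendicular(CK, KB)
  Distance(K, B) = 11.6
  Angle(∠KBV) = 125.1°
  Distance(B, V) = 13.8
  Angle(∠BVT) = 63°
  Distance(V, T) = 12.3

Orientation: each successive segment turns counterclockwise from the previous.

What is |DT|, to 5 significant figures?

31.020

∠KBV = 125.1° gives BV at -59.100° from the x-axis; with |BV| = 13.8, V = (17.723, -29.752). ∠BVT = 63.0° gives VT at 57.900° from the x-axis; with |VT| = 12.3, T = (24.259, -19.332). Then |DT| = |T − D| = 31.020.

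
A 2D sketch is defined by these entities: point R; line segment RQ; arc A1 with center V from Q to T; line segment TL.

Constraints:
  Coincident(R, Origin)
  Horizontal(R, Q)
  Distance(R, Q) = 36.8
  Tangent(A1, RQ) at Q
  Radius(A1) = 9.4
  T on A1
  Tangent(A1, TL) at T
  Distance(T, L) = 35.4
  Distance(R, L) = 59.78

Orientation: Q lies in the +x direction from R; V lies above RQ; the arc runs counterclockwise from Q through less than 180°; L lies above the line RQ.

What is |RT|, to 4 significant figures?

47.38

R is at the origin; R and Q share the same y with |RQ| = 36.8 and Q on the +x side, so Q = (36.80, 0.000). Since A1 is tangent to RQ there, VQ ⟂ RQ, so V = Q + (0, 9.4) = (36.80, 9.400). Since VT ⟂ TL (tangency), |VL| = √(9.4² + 35.4²) = 36.63 regardless of where T sits on A1. So L lies on both circle(R, 59.78) and circle(V, 36.63); the above-RQ intersection is L = (38.18, 46.00). T is the foot of the tangent from L: T = (45.97, 11.47).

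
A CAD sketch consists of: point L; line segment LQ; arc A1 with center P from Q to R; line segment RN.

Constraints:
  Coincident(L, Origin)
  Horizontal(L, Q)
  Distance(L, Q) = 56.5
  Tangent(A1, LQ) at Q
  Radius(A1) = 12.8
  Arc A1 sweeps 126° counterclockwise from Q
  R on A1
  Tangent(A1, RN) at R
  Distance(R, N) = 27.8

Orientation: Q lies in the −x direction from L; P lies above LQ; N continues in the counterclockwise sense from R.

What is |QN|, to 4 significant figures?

43.23

L is at the origin; L and Q share the same y with |LQ| = 56.5 and Q on the −x side, so Q = (-56.50, 0.000). Since A1 is tangent to LQ there, PQ ⟂ LQ, so P = Q + (0, 12.8) = (-56.50, 12.80). On A1, Q sits at bearing -90° from P; a 126° counterclockwise sweep puts R at bearing 36°, so R = P + 12.8·(cos 36°, sin 36°) = (-46.14, 20.32). A1 meets RN tangentially, so PR is at right angles to RN, so RN runs along (−sin 36°, cos 36°); with |RN| = 27.8, N = (-62.49, 42.81). Then |QN| = |N − Q| = 43.23.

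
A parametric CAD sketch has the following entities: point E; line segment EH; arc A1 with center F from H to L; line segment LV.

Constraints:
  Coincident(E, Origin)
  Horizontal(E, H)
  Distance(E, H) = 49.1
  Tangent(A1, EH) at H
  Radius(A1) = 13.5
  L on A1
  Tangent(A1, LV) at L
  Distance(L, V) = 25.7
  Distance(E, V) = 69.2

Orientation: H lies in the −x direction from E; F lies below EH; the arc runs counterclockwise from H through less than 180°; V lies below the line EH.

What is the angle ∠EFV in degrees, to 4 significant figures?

117.2°

Checks: |FL| = 13.50 ✓; ∠(FL, LV) = 90.00° ✓; |LV| = 25.70 ✓; |EV| = 69.20 ✓.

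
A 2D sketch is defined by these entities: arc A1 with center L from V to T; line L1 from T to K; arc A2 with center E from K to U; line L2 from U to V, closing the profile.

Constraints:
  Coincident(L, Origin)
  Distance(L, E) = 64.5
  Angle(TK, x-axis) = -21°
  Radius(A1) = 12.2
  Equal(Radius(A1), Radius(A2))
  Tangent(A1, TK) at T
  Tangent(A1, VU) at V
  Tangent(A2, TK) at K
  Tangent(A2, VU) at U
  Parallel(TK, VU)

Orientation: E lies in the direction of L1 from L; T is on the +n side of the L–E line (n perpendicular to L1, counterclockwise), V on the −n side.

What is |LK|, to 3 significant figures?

65.6

The slot axis is L1's direction at -21.0°, so u = (cos -21.0°, sin -21.0°) = (0.934, -0.358) and n = (−sin -21.0°, cos -21.0°) = (0.358, 0.934). L is at the origin and E lies 64.5 along u from L, so E = 64.5·u = (60.2, -23.1). Tangency of A1 to both parallel lines with radius 12.2 puts T and V at L ± 12.2·n: T = (4.37, 11.4), V = (-4.37, -11.4). Equal radii place K and U the same way about E: K = E + 12.2·n = (64.6, -11.7), U = E − 12.2·n = (55.8, -34.5). Then |LK| = |K − L| = 65.6.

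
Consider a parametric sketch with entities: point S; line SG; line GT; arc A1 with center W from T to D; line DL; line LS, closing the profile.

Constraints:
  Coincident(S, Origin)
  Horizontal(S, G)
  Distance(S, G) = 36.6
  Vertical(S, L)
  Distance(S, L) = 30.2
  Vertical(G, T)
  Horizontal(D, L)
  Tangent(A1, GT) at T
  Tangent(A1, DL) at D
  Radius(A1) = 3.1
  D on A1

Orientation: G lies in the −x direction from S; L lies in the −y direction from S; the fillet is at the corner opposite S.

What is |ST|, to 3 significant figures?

45.5

S is at the origin; SG is horizontal with |SG| = 36.6 and G on the −x side, so G = (-36.6, 0.00). SL is vertical with |SL| = 30.2 and L on the −y side, so L = (0.00, -30.2). The virtual corner opposite S is at (-36.6, -30.2). Since A1 is tangent to GT there, WT ⟂ GT and A1 meets DL tangentially, so WD is at right angles to DL, with radius 3.1, so the center W sits 3.1 in from both sides at W = (-33.5, -27.1). That places the tangent points at T = (-36.6, -27.1) on GT and D = (-33.5, -30.2) on DL. Then |ST| = |T − S| = 45.5.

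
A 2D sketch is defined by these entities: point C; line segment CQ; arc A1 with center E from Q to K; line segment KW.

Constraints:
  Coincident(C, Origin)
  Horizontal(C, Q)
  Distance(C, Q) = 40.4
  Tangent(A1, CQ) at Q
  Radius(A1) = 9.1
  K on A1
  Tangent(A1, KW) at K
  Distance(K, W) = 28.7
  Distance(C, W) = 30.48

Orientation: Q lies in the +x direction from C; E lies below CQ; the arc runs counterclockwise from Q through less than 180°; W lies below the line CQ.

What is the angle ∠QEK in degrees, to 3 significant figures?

52.2°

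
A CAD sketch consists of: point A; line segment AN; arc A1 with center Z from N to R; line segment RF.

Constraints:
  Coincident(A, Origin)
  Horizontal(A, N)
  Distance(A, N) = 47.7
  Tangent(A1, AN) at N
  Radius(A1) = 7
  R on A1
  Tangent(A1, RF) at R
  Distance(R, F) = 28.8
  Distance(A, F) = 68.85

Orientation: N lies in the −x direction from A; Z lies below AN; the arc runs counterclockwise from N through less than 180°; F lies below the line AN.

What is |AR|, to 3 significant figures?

54.9

Checks: |ZN| = 7.000 ✓; |ZR| = 7.000 ✓; ∠(ZR, RF) = 90.00° ✓; |RF| = 28.80 ✓; |AF| = 68.85 ✓.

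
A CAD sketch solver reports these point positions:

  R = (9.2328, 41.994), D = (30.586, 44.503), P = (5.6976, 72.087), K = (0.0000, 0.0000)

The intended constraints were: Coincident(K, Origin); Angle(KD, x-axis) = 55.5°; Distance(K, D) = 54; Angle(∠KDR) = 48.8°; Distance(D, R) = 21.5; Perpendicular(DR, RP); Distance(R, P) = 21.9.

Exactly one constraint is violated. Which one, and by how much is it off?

Distance(R, P) = 21.9 — off by 8.40.

K = (0.00, 0.00) ✓; KD at 55.50° ✓; |KD| = 54.00 ✓; ∠KDR = 48.80° ✓; |DR| = 21.50 ✓; ∠(DR, RP) = 90.00° ✓; |RP| = 30.30 ✗.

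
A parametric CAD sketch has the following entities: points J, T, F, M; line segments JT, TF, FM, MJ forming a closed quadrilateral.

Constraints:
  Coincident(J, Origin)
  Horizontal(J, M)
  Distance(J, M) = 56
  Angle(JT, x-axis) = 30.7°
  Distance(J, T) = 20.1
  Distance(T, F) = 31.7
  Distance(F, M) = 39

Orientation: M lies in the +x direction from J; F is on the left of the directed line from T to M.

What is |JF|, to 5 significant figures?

51.120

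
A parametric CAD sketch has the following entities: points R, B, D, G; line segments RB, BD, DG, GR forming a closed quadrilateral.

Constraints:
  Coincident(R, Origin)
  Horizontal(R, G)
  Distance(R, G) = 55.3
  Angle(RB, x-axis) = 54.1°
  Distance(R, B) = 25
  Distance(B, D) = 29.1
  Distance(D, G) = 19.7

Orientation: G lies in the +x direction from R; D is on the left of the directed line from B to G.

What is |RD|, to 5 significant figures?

46.154

R is at the origin; RG is horizontal with |RG| = 55.3 and G in +x, so G = (55.3, 0). RB runs at 54.1° with |RB| = 25.0, so B = (14.659, 20.251). D is determined by |BD| = 29.1 and |DG| = 19.7 together: it lies at the intersection of circle(B, 29.1) and circle(G, 19.7). With |BG| = 45.407, the foot of the radical line on BG is 27.755 from B and the perpendicular offset is √(29.1² − 27.755²) = 8.7460. Taking the left-of-BG solution: D = (43.401, 15.701).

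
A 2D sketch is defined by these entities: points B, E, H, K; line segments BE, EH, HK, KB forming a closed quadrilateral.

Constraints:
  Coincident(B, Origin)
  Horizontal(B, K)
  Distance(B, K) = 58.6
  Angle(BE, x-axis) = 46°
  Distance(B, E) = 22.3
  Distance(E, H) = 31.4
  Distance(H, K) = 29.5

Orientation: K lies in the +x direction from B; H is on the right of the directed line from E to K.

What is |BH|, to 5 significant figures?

33.184

Checks: B.y = 0.00, K.y = 0.00 ✓; |EH| = 31.40 ✓; |HK| = 29.50 ✓.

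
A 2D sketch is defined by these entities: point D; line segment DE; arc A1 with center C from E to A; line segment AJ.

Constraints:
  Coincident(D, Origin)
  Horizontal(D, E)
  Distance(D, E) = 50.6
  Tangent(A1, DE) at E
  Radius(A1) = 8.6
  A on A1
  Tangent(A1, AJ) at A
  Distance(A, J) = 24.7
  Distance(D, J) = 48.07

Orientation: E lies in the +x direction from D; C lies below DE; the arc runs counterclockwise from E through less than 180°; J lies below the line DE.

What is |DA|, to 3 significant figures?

42.7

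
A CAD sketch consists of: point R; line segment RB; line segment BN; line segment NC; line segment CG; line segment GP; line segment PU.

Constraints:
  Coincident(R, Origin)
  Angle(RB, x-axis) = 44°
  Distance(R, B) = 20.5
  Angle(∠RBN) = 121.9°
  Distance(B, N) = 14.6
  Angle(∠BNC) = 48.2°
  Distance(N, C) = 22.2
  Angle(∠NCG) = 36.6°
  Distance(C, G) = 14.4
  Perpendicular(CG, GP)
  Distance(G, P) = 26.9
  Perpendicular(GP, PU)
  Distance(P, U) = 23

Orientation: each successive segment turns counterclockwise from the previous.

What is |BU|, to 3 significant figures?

37.8

R is at the origin; RB runs at 44.0° with length 20.5, so B = (14.7, 14.2). ∠RBN = 121.9° gives BN at 102° from the x-axis; with |BN| = 14.6, N = (11.7, 28.5). ∠BNC = 48.2° gives NC at -126° from the x-axis; with |NC| = 22.2, C = (-1.39, 10.6). ∠NCG = 36.6° gives CG at 17.3° from the x-axis; with |CG| = 14.4, G = (12.4, 14.9). The perpendicularity gives GP at right angles to CG, so GP runs at 107°; with |GP| = 26.9, P = (4.36, 40.5). GP ⟂ PU, so PU runs at -163°; with |PU| = 23.0, U = (-17.6, 33.7). Then |BU| = |U − B| = 37.8.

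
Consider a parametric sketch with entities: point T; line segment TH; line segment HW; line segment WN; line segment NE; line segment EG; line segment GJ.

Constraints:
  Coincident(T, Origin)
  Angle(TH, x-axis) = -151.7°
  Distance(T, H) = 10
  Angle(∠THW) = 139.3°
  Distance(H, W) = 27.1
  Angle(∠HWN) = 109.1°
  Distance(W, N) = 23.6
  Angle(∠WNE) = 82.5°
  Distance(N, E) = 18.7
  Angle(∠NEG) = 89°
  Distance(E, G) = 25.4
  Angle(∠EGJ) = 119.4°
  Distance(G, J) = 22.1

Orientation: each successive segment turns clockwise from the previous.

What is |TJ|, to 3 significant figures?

41.3

T is at the origin; TH runs at -151.7° with length 10.0, so H = (-8.80, -4.74). ∠THW = 139.3° gives HW at 168° from the x-axis; with |HW| = 27.1, W = (-35.3, 1.08). ∠HWN = 109.1° gives WN at 96.7° from the x-axis; with |WN| = 23.6, N = (-38.0, 24.5). ∠WNE = 82.5° gives NE at -0.800° from the x-axis; with |NE| = 18.7, E = (-19.3, 24.3). ∠NEG = 89.0° gives EG at -91.8° from the x-axis; with |EG| = 25.4, G = (-20.1, -1.13). ∠EGJ = 119.4° gives GJ at -152° from the x-axis; with |GJ| = 22.1, J = (-39.7, -11.4). Then |TJ| = |J − T| = 41.3.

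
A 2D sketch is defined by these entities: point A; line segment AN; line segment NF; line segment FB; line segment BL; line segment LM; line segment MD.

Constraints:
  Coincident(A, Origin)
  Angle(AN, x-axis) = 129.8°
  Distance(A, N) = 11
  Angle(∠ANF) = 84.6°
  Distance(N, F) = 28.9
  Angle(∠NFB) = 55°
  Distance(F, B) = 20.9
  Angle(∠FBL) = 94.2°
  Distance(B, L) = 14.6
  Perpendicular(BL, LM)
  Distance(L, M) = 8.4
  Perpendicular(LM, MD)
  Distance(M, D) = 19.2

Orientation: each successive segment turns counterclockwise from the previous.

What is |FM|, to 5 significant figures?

20.373

A is at the origin; AN runs at 129.8° with length 11.0, so N = (-7.0412, 8.4511). ∠ANF = 84.6° gives NF at -134.80° from the x-axis; with |NF| = 28.9, F = (-27.405, -12.055). ∠NFB = 55.0° gives FB at -9.8000° from the x-axis; with |FB| = 20.9, B = (-6.8101, -15.613). ∠FBL = 94.2° gives BL at 76.000° from the x-axis; with |BL| = 14.6, L = (-3.2781, -1.4465). BL is perpendicular to LM, so LM runs at 166.00°; with |LM| = 8.4, M = (-11.429, 0.58561). Then |FM| = |M − F| = 20.373.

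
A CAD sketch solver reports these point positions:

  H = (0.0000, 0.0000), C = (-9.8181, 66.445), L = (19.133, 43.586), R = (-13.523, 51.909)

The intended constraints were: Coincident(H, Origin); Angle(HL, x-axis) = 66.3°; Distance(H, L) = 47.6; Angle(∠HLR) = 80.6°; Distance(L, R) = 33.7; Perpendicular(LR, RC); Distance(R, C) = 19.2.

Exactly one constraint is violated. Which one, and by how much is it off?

Distance(R, C) = 19.2 — off by 4.20.

H = (0.00, 0.00) ✓; HL at 66.30° ✓; |HL| = 47.60 ✓; ∠HLR = 80.60° ✓; |LR| = 33.70 ✓; ∠(LR, RC) = 90.00° ✓; |RC| = 15.00 ✗.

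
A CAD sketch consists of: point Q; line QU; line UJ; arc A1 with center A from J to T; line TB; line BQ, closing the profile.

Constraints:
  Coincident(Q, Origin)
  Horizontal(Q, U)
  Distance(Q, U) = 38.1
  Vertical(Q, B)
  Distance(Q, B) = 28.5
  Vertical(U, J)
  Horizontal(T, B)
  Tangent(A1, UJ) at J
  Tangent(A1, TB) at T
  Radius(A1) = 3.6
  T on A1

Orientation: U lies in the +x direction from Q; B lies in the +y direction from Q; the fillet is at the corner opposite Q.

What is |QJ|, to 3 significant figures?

45.5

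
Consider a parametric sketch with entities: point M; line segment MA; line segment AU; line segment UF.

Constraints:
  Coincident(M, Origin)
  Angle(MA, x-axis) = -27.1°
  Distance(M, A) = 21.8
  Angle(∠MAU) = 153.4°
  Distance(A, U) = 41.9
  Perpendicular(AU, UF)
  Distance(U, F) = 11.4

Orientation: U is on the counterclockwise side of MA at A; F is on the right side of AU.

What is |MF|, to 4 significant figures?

64.94

∠MAU = 153.4°, so AU runs at -27.1° + (180° − 153.4°) = -0.5000° from the x-axis; with |AU| = 41.9, U = A + 41.9·(cos -0.5000°, sin -0.5000°) = (61.31, -10.30). AU ⟂ UF; with |UF| = 11.4 on the right of AU, F = U + 11.4·(-0.008727, -1.000) = (61.21, -21.70). Then |MF| = |F − M| = 64.94.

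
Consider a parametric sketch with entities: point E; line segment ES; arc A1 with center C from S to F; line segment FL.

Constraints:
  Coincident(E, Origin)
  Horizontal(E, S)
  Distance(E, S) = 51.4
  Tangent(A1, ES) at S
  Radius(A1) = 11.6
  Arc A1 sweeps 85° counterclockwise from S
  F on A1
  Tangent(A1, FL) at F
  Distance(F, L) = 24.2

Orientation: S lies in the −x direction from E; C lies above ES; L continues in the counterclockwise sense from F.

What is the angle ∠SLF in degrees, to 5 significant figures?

16.497°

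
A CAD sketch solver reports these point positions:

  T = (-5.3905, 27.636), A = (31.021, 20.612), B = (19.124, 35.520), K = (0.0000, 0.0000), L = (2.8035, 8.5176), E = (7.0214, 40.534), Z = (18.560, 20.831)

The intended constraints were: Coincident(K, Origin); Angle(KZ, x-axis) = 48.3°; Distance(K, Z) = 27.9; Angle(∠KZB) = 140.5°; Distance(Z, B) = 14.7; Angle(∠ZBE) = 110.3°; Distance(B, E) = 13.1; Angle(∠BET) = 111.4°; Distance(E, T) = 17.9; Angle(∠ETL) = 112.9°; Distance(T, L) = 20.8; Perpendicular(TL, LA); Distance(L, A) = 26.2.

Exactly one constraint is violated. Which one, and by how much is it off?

Distance(L, A) = 26.2 — off by 4.50.

K = (0.00, 0.00) ✓; KZ at 48.30° ✓; |KZ| = 27.90 ✓; ∠KZB = 140.5° ✓; |ZB| = 14.70 ✓; ∠ZBE = 110.3° ✓; |BE| = 13.10 ✓; ∠BET = 111.4° ✓; |ET| = 17.90 ✓; ∠ETL = 112.9° ✓; |TL| = 20.80 ✓; ∠(TL, LA) = 90.00° ✓; |LA| = 30.70 ✗.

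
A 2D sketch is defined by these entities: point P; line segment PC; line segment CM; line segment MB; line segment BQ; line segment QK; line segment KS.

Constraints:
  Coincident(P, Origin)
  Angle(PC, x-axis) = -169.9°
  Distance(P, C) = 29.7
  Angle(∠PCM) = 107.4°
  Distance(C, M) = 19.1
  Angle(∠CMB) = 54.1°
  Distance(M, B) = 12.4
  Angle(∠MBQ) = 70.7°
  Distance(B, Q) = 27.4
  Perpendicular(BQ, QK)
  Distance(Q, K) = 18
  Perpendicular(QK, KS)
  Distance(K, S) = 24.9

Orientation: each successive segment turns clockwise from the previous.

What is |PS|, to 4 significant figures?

45.81

BQ ⟂ QK, so QK runs at 152.3°; with |QK| = 18.0, K = (-54.47, -5.971). QK ⟂ KS, so KS runs at 62.30°; with |KS| = 24.9, S = (-42.89, 16.08). Then |PS| = |S − P| = 45.81.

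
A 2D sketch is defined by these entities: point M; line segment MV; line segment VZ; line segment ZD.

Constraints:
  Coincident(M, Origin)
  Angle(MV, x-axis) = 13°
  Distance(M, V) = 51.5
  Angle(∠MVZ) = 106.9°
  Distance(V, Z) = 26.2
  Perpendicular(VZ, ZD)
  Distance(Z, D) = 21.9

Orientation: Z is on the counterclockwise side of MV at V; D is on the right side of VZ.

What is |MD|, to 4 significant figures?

82.23

M is at the origin; MV runs at 13.0° with length 51.5, so V = 51.5·(cos 13.0°, sin 13.0°) = (50.18, 11.58). ∠MVZ = 106.9°, so VZ runs at 13.0° + (180° − 106.9°) = 86.10° from the x-axis; with |VZ| = 26.2, Z = V + 26.2·(cos 86.10°, sin 86.10°) = (51.96, 37.72). VZ is perpendicular to ZD; with |ZD| = 21.9 on the right of VZ, D = Z + 21.9·(0.9977, -0.06802) = (73.81, 36.23). Then |MD| = |D − M| = 82.23.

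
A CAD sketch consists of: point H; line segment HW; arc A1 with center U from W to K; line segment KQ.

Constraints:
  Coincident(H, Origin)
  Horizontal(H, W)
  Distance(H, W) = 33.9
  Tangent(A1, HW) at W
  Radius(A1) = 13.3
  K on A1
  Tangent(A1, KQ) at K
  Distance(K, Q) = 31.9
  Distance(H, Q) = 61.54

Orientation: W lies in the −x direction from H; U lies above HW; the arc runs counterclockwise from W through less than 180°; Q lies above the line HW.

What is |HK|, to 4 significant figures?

30.30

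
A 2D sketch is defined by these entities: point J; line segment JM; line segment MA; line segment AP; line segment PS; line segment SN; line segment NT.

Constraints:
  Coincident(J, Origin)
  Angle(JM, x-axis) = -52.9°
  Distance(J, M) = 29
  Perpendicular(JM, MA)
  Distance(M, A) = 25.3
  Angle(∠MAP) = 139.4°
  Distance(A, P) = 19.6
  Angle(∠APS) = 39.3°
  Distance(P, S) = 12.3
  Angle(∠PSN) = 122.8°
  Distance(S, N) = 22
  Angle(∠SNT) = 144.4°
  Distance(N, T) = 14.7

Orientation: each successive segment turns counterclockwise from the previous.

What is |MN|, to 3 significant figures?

17.6

∠APS = 39.3° gives PS at -142° from the x-axis; with |PS| = 12.3, S = (32.2, 3.64). ∠PSN = 122.8° gives SN at -84.4° from the x-axis; with |SN| = 22.0, N = (34.4, -18.3). Then |MN| = |N − M| = 17.6.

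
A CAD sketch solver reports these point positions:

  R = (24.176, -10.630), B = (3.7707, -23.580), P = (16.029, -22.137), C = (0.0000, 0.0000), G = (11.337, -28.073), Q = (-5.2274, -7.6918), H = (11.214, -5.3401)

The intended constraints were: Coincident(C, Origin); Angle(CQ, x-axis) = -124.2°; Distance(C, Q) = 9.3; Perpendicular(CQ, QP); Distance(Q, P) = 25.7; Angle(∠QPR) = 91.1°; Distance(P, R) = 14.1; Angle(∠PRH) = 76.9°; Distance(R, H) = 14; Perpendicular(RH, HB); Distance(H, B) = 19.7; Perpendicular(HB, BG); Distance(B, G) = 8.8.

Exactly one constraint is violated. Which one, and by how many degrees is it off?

Perpendicular(HB, BG) — off by 8.50°.

C = (0.00, 0.00) ✓; CQ at -124.2° ✓; |CQ| = 9.300 ✓; ∠(CQ, QP) = 90.00° ✓; |QP| = 25.70 ✓; ∠QPR = 91.10° ✓; |PR| = 14.10 ✓; ∠PRH = 76.90° ✓; |RH| = 14.00 ✓; ∠(RH, HB) = 90.00° ✓; |HB| = 19.70 ✓; ∠(HB, BG) = 81.50° ✗; |BG| = 8.800 ✓.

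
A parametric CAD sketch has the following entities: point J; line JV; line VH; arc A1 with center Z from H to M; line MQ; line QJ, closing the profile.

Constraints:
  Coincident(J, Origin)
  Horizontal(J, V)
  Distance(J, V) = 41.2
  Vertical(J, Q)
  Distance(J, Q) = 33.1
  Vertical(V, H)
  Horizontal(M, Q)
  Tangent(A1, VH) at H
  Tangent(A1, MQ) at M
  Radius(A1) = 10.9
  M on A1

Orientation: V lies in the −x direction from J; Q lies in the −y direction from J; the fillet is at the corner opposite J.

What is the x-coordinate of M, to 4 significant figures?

-30.30

J is at the origin; JV is horizontal with |JV| = 41.2 and V on the −x side, so V = (-41.20, 0.000). JQ is vertical with |JQ| = 33.1 and Q on the −y side, so Q = (0.000, -33.10). The virtual corner opposite J is at (-41.20, -33.10). Since A1 is tangent to VH there, ZH ⟂ VH and since A1 is tangent to MQ there, ZM ⟂ MQ, with radius 10.9, so the center Z sits 10.9 in from both sides at Z = (-30.30, -22.20). That places the tangent points at H = (-41.20, -22.20) on VH and M = (-30.30, -33.10) on MQ. So M.x = -30.30.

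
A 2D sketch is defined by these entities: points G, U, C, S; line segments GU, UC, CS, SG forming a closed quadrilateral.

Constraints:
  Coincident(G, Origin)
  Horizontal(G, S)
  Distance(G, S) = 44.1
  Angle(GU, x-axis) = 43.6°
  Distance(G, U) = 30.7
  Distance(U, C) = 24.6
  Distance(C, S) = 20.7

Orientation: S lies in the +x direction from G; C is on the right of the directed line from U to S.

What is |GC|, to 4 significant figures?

23.92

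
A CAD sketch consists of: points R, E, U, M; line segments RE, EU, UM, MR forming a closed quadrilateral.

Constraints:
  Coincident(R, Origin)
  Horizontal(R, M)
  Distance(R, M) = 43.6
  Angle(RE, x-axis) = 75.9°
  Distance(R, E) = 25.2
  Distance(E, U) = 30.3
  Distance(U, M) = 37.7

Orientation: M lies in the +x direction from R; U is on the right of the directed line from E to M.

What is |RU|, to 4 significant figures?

8.646

Checks: |EU| = 30.30 ✓; |UM| = 37.70 ✓.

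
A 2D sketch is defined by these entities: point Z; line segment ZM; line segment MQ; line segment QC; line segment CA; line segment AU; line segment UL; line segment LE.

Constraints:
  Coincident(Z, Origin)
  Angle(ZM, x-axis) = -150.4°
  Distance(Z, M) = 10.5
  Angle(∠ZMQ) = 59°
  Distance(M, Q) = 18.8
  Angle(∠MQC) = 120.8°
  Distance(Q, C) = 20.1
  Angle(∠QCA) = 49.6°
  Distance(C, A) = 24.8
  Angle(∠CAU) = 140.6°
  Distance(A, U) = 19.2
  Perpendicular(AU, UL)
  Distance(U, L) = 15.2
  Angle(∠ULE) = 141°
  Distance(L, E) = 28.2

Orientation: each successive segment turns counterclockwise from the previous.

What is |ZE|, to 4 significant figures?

33.85

Z is at the origin; ZM runs at -150.4° with length 10.5, so M = (-9.130, -5.186). ∠ZMQ = 59.0° gives MQ at -29.40° from the x-axis; with |MQ| = 18.8, Q = (7.249, -14.42). ∠MQC = 120.8° gives QC at 29.80° from the x-axis; with |QC| = 20.1, C = (24.69, -4.426). ∠QCA = 49.6° gives CA at 160.2° from the x-axis; with |CA| = 24.8, A = (1.357, 3.974). ∠CAU = 140.6° gives AU at -160.4° from the x-axis; with |AU| = 19.2, U = (-16.73, -2.466). AU is perpendicular to UL, so UL runs at -70.40°; with |UL| = 15.2, L = (-11.63, -16.79). ∠ULE = 141.0° gives LE at -31.40° from the x-axis; with |LE| = 28.2, E = (12.44, -31.48). Then |ZE| = |E − Z| = 33.85.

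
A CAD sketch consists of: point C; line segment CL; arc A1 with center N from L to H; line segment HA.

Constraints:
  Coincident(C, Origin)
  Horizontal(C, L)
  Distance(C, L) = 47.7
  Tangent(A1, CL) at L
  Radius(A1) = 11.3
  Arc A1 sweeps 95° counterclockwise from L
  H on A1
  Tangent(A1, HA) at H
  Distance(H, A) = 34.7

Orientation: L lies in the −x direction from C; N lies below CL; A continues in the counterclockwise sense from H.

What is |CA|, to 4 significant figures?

72.96

C is at the origin; CL is horizontal with |CL| = 47.7 and L on the −x side, so L = (-47.70, 0.000). Tangency of A1 to CL means the radius NL is perpendicular to CL, so N = L + (0, -11.3) = (-47.70, -11.30). On A1, L sits at bearing 90° from N; a 95° counterclockwise sweep puts H at bearing 185°, so H = N + 11.3·(cos 185°, sin 185°) = (-58.96, -12.28). A1 meets HA tangentially, so NH is at right angles to HA, so HA runs along (−sin 185°, cos 185°); with |HA| = 34.7, A = (-55.93, -46.85). Then |CA| = |A − C| = 72.96.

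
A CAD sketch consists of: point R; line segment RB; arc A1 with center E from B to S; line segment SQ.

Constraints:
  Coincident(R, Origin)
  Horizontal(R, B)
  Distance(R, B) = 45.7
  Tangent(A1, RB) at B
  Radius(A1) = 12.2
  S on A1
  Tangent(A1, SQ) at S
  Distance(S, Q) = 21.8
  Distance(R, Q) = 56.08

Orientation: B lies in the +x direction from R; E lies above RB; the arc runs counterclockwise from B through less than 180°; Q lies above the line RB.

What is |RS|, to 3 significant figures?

58.8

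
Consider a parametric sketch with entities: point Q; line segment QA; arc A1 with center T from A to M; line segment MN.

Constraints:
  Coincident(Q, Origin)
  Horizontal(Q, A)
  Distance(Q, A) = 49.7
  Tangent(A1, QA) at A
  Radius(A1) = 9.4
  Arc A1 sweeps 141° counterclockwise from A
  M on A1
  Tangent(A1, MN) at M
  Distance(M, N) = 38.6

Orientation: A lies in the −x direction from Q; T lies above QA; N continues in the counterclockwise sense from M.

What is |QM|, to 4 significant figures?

46.86

Since A1 is tangent to QA there, TA ⟂ QA, so T = A + (0, 9.4) = (-49.70, 9.400). On A1, A sits at bearing -90° from T; a 141° counterclockwise sweep puts M at bearing 51°, so M = T + 9.4·(cos 51°, sin 51°) = (-43.78, 16.71). Then |QM| = |M − Q| = 46.86.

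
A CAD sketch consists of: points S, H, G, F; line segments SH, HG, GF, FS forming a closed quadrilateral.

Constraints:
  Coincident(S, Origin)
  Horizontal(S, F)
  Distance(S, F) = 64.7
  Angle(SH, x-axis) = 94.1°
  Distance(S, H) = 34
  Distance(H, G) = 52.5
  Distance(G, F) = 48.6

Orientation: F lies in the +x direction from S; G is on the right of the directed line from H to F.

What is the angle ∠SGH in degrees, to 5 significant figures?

28.653°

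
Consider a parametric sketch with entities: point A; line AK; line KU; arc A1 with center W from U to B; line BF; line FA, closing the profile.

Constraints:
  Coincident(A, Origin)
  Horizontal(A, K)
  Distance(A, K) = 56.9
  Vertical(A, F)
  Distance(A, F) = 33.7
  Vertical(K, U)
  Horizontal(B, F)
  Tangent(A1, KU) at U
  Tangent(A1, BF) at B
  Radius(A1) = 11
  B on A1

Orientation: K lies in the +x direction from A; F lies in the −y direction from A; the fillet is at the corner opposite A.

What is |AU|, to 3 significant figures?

61.3

A is at the origin; A and K share the same y with |AK| = 56.9 and K on the +x side, so K = (56.9, 0.00). AF is vertical with |AF| = 33.7 and F on the −y side, so F = (0.00, -33.7). The virtual corner opposite A is at (56.9, -33.7). The tangent condition forces WU to be normal to KU and since A1 is tangent to BF there, WB ⟂ BF, with radius 11.0, so the center W sits 11.0 in from both sides at W = (45.9, -22.7). That places the tangent points at U = (56.9, -22.7) on KU and B = (45.9, -33.7) on BF. Then |AU| = |U − A| = 61.3.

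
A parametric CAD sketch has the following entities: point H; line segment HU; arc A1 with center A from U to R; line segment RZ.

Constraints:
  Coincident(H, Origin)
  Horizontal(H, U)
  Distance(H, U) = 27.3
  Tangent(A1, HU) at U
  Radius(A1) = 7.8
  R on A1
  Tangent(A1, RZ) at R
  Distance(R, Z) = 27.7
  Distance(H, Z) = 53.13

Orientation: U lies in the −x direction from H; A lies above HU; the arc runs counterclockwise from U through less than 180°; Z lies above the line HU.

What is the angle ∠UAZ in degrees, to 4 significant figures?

149.3°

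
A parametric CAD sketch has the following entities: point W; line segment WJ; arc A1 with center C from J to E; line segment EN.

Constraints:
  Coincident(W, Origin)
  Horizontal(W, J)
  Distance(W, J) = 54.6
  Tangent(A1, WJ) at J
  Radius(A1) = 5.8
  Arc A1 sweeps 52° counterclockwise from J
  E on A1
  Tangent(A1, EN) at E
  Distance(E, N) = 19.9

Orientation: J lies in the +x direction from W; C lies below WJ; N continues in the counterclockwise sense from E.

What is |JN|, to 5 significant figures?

24.572

W is at the origin; W and J share the same y with |WJ| = 54.6 and J on the +x side, so J = (54.600, 0.0000). Tangency of A1 to WJ means the radius CJ is perpendicular to WJ, so C = J + (0, -5.8) = (54.600, -5.8000). On A1, J sits at bearing 90° from C; a 52° counterclockwise sweep puts E at bearing 142°, so E = C + 5.8·(cos 142°, sin 142°) = (50.030, -2.2292). A1 meets EN tangentially, so CE is at right angles to EN, so EN runs along (−sin 142°, cos 142°); with |EN| = 19.9, N = (37.778, -17.911). Then |JN| = |N − J| = 24.572.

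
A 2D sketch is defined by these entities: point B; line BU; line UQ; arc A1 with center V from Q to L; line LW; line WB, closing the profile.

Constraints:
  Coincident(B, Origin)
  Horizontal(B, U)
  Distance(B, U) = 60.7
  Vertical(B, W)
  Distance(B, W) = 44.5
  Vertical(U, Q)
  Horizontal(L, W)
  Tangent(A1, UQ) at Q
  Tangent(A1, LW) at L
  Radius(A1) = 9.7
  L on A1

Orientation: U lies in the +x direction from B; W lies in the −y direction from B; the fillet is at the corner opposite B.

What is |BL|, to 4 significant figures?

67.68

The virtual corner opposite B is at (60.70, -44.50). The tangent condition forces VQ to be normal to UQ and the tangent condition forces VL to be normal to LW, with radius 9.7, so the center V sits 9.7 in from both sides at V = (51.00, -34.80). That places the tangent points at Q = (60.70, -34.80) on UQ and L = (51.00, -44.50) on LW. Then |BL| = |L − B| = 67.68.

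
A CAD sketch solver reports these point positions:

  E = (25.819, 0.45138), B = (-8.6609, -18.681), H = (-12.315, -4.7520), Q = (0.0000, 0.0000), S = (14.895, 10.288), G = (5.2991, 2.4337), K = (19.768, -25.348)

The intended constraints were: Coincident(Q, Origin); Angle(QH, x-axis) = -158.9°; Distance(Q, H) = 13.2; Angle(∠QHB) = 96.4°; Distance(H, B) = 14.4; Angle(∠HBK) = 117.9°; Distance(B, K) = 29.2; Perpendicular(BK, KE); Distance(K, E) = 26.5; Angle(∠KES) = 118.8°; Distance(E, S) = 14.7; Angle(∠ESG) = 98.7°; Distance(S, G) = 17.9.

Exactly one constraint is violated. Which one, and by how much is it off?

Distance(S, G) = 17.9 — off by 5.50.

Q = (0.00, 0.00) ✓; QH at -158.9° ✓; |QH| = 13.20 ✓; ∠QHB = 96.40° ✓; |HB| = 14.40 ✓; ∠HBK = 117.9° ✓; |BK| = 29.20 ✓; ∠(BK, KE) = 90.00° ✓; |KE| = 26.50 ✓; ∠KES = 118.8° ✓; |ES| = 14.70 ✓; ∠ESG = 98.70° ✓; |SG| = 12.40 ✗.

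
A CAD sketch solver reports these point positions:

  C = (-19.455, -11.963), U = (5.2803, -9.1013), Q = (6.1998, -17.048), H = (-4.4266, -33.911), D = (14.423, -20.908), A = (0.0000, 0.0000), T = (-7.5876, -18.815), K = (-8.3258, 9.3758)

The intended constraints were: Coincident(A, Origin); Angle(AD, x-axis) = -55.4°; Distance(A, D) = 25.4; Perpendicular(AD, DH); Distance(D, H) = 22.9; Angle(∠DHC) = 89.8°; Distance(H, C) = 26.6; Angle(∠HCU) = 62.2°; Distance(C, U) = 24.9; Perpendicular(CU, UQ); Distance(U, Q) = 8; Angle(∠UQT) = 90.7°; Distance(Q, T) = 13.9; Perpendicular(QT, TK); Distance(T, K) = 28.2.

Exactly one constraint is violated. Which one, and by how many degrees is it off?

Perpendicular(QT, TK) — off by 5.80°.

A = (0.00, 0.00) ✓; AD at -55.40° ✓; |AD| = 25.40 ✓; ∠(AD, DH) = 90.00° ✓; |DH| = 22.90 ✓; ∠DHC = 89.80° ✓; |HC| = 26.60 ✓; ∠HCU = 62.20° ✓; |CU| = 24.90 ✓; ∠(CU, UQ) = 90.00° ✓; |UQ| = 8.000 ✓; ∠UQT = 90.70° ✓; |QT| = 13.90 ✓; ∠(QT, TK) = 95.80° ✗; |TK| = 28.20 ✓.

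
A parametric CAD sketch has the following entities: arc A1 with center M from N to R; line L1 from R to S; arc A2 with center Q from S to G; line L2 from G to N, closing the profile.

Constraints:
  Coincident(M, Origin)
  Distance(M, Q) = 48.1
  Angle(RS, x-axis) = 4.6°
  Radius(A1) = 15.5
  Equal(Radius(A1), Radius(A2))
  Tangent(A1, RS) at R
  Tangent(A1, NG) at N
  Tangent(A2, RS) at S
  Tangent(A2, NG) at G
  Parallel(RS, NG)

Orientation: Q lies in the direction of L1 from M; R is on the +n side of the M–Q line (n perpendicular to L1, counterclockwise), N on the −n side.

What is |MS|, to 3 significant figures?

50.5

The slot axis is L1's direction at 4.6°, so u = (cos 4.6°, sin 4.6°) = (0.997, 0.0802) and n = (−sin 4.6°, cos 4.6°) = (-0.0802, 0.997). M is at the origin and Q lies 48.1 along u from M, so Q = 48.1·u = (47.9, 3.86). Tangency of A1 to both parallel lines with radius 15.5 puts R and N at M ± 15.5·n: R = (-1.24, 15.5), N = (1.24, -15.5). Equal radii place S and G the same way about Q: S = Q + 15.5·n = (46.7, 19.3), G = Q − 15.5·n = (49.2, -11.6). Then |MS| = |S − M| = 50.5.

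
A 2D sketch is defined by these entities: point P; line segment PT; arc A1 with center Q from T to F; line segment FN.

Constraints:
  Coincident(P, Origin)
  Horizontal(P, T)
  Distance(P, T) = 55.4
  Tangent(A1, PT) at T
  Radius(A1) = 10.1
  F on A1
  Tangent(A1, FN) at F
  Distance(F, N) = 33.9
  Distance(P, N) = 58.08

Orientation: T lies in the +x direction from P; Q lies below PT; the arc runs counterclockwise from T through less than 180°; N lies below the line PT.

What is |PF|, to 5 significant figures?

46.216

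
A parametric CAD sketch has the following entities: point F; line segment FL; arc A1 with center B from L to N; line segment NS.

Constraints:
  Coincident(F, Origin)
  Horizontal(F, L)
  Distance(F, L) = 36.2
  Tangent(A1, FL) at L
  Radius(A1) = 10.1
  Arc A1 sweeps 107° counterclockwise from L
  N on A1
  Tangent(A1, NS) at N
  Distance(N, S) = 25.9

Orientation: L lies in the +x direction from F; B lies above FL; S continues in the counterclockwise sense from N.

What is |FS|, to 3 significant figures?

53.8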